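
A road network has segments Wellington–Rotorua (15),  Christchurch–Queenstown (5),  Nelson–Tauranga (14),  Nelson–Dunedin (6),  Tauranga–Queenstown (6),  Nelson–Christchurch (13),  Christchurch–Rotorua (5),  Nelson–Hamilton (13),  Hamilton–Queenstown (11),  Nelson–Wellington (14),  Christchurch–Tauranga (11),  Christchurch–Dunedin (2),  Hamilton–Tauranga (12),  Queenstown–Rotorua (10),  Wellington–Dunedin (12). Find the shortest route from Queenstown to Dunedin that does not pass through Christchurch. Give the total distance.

26

A few of the Queenstown→Dunedin routes:
Queenstown -> Tauranga -> Nelson -> Dunedin: 6 + 14 + 6 = 26
Queenstown -> Tauranga -> Hamilton -> Nelson -> Dunedin: 6 + 12 + 13 + 6 = 37
Queenstown -> Rotorua -> Wellington -> Dunedin: 10 + 15 + 12 = 37
Queenstown -> Hamilton -> Nelson -> Dunedin: 11 + 13 + 6 = 30
Best route has total 26 mi.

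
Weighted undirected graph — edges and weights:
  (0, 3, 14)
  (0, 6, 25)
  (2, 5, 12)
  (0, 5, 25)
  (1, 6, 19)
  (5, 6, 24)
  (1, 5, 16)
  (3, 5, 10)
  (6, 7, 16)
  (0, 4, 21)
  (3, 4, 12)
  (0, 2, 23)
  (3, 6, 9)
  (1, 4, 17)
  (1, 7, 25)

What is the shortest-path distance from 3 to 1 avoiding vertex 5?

Some routes from 3 to 1 avoiding 5:
3 → 6 → 7 → 1: 9 + 16 + 25 = 50
3 → 0 → 4 → 1: 14 + 21 + 17 = 52
3 → 6 → 1: 9 + 19 = 28
3 → 0 → 6 → 1: 14 + 25 + 19 = 58
3 → 4 → 1: 12 + 17 = 29
3 → 6 → 0 → 4 → 1: 9 + 25 + 21 + 17 = 72
The minimum is 28.

28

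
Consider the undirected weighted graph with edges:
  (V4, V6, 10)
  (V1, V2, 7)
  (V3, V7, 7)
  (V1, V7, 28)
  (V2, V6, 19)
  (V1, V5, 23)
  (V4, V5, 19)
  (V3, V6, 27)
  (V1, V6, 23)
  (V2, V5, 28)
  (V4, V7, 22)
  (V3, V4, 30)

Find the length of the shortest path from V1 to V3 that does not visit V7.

50

Checking several routes:
V1-V6-V3: 23 + 27 = 50
V1-V2-V6-V3: 7 + 19 + 27 = 53
V1-V2-V6-V4-V3: 7 + 19 + 10 + 30 = 66
V1-V6-V4-V3: 23 + 10 + 30 = 63
V1-V5-V4-V3: 23 + 19 + 30 = 72
The minimum is 50.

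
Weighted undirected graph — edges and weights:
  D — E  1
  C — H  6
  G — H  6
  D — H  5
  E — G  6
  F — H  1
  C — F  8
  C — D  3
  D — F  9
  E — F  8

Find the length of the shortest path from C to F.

7

Comparing a few candidate routes:
C-H-F: 6 + 1 = 7
C-D-H-F: 3 + 5 + 1 = 9
C-F: 8
Shortest: 7.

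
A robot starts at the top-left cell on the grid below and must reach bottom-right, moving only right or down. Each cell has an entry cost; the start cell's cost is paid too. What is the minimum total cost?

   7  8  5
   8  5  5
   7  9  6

Best path: (0,0)→(0,1)→(0,2)→(1,2)→(2,2)
Cost: 7 + 8 + 5 + 5 + 6 = 31

31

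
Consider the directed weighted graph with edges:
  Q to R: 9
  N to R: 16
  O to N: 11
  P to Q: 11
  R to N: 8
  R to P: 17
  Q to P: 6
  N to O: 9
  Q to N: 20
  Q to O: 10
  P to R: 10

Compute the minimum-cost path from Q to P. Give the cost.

6

Paths from Q to P:
Q - R - P: 9 + 17 = 26
Q - N - R - P: 20 + 16 + 17 = 53
Q - O - N - R - P: 10 + 11 + 16 + 17 = 54
Q - P: 6
Shortest: 6.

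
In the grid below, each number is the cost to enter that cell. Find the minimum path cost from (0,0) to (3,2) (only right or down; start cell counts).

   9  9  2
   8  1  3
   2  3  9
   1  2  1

23

One optimal route is [0,0]→[1,0]→[2,0]→[3,0]→[3,1]→[3,2].
Its cost is 9 + 8 + 2 + 1 + 2 + 1 = 23.
(Top row then right column would cost 33.)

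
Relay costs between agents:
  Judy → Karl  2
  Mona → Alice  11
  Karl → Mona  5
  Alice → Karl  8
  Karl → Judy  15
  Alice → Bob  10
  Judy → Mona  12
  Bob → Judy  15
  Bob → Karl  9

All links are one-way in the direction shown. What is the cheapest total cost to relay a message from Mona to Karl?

19

Paths from Mona to Karl:
Mona → Alice → Karl: 11 + 8 = 19
Mona → Alice → Bob → Karl: 11 + 10 + 9 = 30
Mona → Alice → Bob → Judy → Karl: 11 + 10 + 15 + 2 = 38
Best route has total 19.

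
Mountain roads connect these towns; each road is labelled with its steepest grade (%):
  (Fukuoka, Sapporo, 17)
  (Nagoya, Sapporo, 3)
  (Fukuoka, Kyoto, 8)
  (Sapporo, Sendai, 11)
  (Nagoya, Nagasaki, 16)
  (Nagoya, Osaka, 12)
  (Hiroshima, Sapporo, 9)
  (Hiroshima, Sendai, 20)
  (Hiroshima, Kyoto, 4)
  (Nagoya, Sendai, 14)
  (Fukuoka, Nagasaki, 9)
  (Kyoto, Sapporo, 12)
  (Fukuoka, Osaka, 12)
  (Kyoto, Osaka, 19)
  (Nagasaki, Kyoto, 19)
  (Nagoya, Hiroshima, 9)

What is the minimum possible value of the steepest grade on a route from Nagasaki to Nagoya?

9

A few of the Nagasaki→Nagoya routes:
Nagasaki-Fukuoka-Osaka-Nagoya: max(9, 12, 12) = 12
Nagasaki-Fukuoka-Kyoto-Hiroshima-Nagoya: max(9, 8, 4, 9) = 9
Nagasaki-Fukuoka-Kyoto-Hiroshima-Sapporo-Nagoya: max(9, 8, 4, 9, 3) = 9
Nagasaki-Fukuoka-Kyoto-Sapporo-Nagoya: max(9, 8, 12, 3) = 12
Nagasaki-Fukuoka-Kyoto-Hiroshima-Sapporo-Sendai-Nagoya: max(9, 8, 4, 9, 11, 14) = 14
Nagasaki-Fukuoka-Kyoto-Sapporo-Hiroshima-Nagoya: max(9, 8, 12, 9, 9) = 12
The minimum achievable maximum is 9%.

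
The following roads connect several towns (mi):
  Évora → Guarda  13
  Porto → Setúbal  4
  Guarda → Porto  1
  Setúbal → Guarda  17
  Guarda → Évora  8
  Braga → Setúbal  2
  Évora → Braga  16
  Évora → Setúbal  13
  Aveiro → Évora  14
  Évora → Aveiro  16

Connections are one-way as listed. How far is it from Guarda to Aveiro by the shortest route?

Routes from Guarda to Aveiro:
Guarda - Évora - Aveiro: 8 + 16 = 24
The minimum is 24 mi.

24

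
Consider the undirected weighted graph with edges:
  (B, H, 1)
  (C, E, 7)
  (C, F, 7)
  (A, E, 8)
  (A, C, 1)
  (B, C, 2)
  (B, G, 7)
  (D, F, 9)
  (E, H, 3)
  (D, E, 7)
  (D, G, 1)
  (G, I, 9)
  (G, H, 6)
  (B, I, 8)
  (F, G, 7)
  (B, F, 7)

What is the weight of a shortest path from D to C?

10

Checking several routes:
D→G→H→B→C: 1 + 6 + 1 + 2 = 10
D→G→B→C: 1 + 7 + 2 = 10
D→E→H→B→C: 7 + 3 + 1 + 2 = 13
Best route has total 10.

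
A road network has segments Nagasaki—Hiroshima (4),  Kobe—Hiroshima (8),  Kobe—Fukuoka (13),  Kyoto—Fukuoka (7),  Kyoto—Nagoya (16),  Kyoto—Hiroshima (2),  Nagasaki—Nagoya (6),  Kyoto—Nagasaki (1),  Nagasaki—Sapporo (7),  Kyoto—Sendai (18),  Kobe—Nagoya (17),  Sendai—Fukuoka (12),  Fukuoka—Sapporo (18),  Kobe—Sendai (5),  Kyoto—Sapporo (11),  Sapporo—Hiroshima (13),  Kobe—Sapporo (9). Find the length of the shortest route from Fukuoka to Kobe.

13

Checking several routes:
Fukuoka→Kobe: 13
Fukuoka→Sendai→Kobe: 12 + 5 = 17
Fukuoka→Kyoto→Hiroshima→Kobe: 7 + 2 + 8 = 17
Shortest: 13 km.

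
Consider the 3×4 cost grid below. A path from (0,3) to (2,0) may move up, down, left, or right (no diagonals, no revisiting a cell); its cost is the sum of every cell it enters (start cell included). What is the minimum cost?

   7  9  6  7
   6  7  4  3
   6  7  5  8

32

Take r0c3 -> r1c3 -> r1c2 -> r2c2 -> r2c1 -> r2c0 for a total of 7 + 3 + 4 + 5 + 7 + 6 = 32.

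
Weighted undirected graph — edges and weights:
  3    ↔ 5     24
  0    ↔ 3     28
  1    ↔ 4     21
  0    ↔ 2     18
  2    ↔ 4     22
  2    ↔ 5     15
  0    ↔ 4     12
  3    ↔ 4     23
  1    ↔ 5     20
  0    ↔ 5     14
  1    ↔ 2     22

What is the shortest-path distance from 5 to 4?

26

Comparing a few candidate routes:
5 -> 1 -> 4: 20 + 21 = 41
5 -> 2 -> 0 -> 4: 15 + 18 + 12 = 45
5 -> 0 -> 4: 14 + 12 = 26
5 -> 2 -> 4: 15 + 22 = 37
Shortest: 26.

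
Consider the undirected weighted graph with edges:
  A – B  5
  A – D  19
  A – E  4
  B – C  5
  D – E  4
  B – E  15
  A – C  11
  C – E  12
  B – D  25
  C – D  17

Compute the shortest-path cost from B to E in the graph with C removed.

Paths from B to E avoiding C:
B -> A -> D -> E: 5 + 19 + 4 = 28
B -> D -> A -> E: 25 + 19 + 4 = 48
B -> D -> E: 25 + 4 = 29
B -> E: 15
B -> A -> E: 5 + 4 = 9
Shortest: 9.

9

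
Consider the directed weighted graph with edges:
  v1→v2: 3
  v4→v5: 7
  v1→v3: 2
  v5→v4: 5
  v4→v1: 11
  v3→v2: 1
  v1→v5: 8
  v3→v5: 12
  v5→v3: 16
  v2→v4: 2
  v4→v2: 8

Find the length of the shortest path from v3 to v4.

3

Paths from v3 to v4:
v3 -> v2 -> v4: 1 + 2 = 3
v3 -> v5 -> v4: 12 + 5 = 17
Shortest: 3.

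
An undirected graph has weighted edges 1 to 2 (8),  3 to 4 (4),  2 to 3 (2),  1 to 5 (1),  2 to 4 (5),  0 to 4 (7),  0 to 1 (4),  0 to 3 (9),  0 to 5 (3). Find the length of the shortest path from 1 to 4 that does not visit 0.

13

Routes from 1 to 4 avoiding 0:
1 -> 2 -> 3 -> 4: 8 + 2 + 4 = 14
1 -> 2 -> 4: 8 + 5 = 13
Shortest: 13.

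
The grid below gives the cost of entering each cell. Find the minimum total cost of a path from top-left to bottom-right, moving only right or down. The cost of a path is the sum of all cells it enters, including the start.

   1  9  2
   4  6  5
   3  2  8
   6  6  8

One optimal route is (0,0)→(1,0)→(2,0)→(2,1)→(3,1)→(3,2).
Its cost is 1 + 4 + 3 + 2 + 6 + 8 = 24.

24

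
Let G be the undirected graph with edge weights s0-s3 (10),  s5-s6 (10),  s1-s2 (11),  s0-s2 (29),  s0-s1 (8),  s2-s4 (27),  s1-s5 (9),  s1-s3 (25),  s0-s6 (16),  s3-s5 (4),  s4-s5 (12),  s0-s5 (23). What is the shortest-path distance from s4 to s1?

Checking several routes:
s4-s5-s3-s0-s1: 12 + 4 + 10 + 8 = 34
s4-s5-s1: 12 + 9 = 21
s4-s2-s1: 27 + 11 = 38
The minimum is 21.

21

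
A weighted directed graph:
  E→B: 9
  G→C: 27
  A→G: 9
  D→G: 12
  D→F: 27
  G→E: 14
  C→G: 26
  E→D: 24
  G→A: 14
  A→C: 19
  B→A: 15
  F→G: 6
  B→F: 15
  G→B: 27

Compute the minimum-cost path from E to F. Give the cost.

24

Routes from E to F:
E→D→F: 24 + 27 = 51
E→D→G→B→F: 24 + 12 + 27 + 15 = 78
E→B→F: 9 + 15 = 24
Best route has total 24.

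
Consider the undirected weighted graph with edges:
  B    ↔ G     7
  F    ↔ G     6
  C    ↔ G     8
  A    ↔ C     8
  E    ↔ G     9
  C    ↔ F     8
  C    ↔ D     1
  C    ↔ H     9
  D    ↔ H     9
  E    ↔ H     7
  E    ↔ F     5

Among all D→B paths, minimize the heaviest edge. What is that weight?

Some routes from D to B:
D -> H -> C -> G -> B: max(9, 9, 8, 7) = 9
D -> H -> E -> F -> C -> G -> B: max(9, 7, 5, 8, 8, 7) = 9
D -> C -> G -> B: max(1, 8, 7) = 8
D -> C -> F -> G -> B: max(1, 8, 6, 7) = 8
D -> H -> E -> G -> B: max(9, 7, 9, 7) = 9
D -> H -> E -> F -> G -> B: max(9, 7, 5, 6, 7) = 9
Smallest bottleneck: 8.

8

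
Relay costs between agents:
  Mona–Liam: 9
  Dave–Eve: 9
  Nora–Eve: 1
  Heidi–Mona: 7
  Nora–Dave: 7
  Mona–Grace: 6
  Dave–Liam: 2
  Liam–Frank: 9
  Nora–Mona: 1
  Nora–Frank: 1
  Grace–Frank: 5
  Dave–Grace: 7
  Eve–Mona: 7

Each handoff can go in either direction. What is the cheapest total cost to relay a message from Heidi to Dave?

15

Comparing a few candidate routes:
Heidi → Mona → Liam → Dave: 7 + 9 + 2 = 18
Heidi → Mona → Nora → Frank → Grace → Dave: 7 + 1 + 1 + 5 + 7 = 21
Heidi → Mona → Nora → Dave: 7 + 1 + 7 = 15
Heidi → Mona → Nora → Eve → Dave: 7 + 1 + 1 + 9 = 18
Heidi → Mona → Grace → Dave: 7 + 6 + 7 = 20
Heidi → Mona → Nora → Frank → Liam → Dave: 7 + 1 + 1 + 9 + 2 = 20
The minimum is 15.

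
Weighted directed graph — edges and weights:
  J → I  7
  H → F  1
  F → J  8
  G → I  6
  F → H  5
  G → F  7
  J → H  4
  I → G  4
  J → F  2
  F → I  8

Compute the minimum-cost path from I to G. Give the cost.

4

Paths from I to G:
I→G: 4
The minimum is 4.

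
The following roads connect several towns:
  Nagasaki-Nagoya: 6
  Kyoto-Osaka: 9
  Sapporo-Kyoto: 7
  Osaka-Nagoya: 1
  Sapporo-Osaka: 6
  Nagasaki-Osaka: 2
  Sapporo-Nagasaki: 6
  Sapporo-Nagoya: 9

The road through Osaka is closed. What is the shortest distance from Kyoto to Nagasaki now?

Paths from Kyoto to Nagasaki avoiding Osaka:
Kyoto→Sapporo→Nagasaki: 7 + 6 = 13
Kyoto→Sapporo→Nagoya→Nagasaki: 7 + 9 + 6 = 22
The minimum is 13.

13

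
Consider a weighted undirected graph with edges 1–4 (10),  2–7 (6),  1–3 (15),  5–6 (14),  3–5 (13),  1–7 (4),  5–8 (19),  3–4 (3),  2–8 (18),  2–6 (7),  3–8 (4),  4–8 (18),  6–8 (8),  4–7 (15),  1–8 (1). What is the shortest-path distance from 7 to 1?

4

Comparing a few candidate routes:
7 - 4 - 3 - 8 - 1: 15 + 3 + 4 + 1 = 23
7 - 4 - 1: 15 + 10 = 25
7 - 1: 4
7 - 4 - 3 - 1: 15 + 3 + 15 = 33
7 - 2 - 6 - 8 - 1: 6 + 7 + 8 + 1 = 22
7 - 2 - 8 - 1: 6 + 18 + 1 = 25
The minimum is 4.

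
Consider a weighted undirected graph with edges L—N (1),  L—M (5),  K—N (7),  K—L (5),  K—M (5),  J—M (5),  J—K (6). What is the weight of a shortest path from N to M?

6

Paths from N to M:
N-L-K-J-M: 1 + 5 + 6 + 5 = 17
N-K-J-M: 7 + 6 + 5 = 18
N-K-M: 7 + 5 = 12
N-K-L-M: 7 + 5 + 5 = 17
N-L-M: 1 + 5 = 6
N-L-K-M: 1 + 5 + 5 = 11
Shortest: 6.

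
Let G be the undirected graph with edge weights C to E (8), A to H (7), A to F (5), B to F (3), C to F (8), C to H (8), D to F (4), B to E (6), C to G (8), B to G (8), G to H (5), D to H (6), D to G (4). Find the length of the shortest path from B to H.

13

Comparing a few candidate routes:
B → G → H: 8 + 5 = 13
B → F → A → H: 3 + 5 + 7 = 15
B → F → C → H: 3 + 8 + 8 = 19
B → G → D → H: 8 + 4 + 6 = 18
B → F → D → G → H: 3 + 4 + 4 + 5 = 16
B → F → D → H: 3 + 4 + 6 = 13
Shortest: 13.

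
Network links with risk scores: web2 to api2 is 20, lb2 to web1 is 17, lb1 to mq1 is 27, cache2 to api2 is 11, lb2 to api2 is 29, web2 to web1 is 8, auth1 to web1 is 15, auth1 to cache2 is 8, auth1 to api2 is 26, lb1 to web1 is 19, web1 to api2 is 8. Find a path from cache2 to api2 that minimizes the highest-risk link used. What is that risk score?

Candidate routes:
cache2 → auth1 → web1 → web2 → api2: max(8, 15, 8, 20) = 20
cache2 → api2: max(11) = 11
cache2 → auth1 → web1 → lb2 → api2: max(8, 15, 17, 29) = 29
cache2 → auth1 → api2: max(8, 26) = 26
cache2 → auth1 → web1 → api2: max(8, 15, 8) = 15
The minimum achievable maximum is 11.

11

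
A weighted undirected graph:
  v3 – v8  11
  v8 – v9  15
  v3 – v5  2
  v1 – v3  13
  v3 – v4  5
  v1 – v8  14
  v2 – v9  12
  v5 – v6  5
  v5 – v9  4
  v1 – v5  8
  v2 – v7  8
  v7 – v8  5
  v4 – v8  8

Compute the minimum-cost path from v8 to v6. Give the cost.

18

Some routes from v8 to v6:
v8 -> v1 -> v3 -> v5 -> v6: 14 + 13 + 2 + 5 = 34
v8 -> v9 -> v5 -> v6: 15 + 4 + 5 = 24
v8 -> v7 -> v2 -> v9 -> v5 -> v6: 5 + 8 + 12 + 4 + 5 = 34
v8 -> v1 -> v5 -> v6: 14 + 8 + 5 = 27
v8 -> v4 -> v3 -> v5 -> v6: 8 + 5 + 2 + 5 = 20
v8 -> v3 -> v5 -> v6: 11 + 2 + 5 = 18
Best route has total 18.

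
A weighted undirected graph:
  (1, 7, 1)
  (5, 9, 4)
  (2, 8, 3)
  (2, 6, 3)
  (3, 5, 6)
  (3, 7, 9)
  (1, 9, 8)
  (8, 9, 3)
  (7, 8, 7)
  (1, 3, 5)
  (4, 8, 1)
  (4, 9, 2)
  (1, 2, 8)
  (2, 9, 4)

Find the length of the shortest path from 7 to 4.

A few of the 7→4 routes:
7-8-9-4: 7 + 3 + 2 = 12
7-1-9-8-4: 1 + 8 + 3 + 1 = 13
7-1-9-4: 1 + 8 + 2 = 11
7-8-4: 7 + 1 = 8
7-1-2-8-4: 1 + 8 + 3 + 1 = 13
Shortest: 8.

8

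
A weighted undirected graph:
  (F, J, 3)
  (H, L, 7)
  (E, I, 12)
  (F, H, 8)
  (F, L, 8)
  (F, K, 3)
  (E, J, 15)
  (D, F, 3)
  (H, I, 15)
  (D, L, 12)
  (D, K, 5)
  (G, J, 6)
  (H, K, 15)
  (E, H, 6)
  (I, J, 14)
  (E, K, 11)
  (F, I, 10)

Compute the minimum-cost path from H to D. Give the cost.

Some routes from H to D:
H→F→K→D: 8 + 3 + 5 = 16
H→L→F→D: 7 + 8 + 3 = 18
H→F→D: 8 + 3 = 11
H→L→D: 7 + 12 = 19
H→K→D: 15 + 5 = 20
Best route has total 11.

11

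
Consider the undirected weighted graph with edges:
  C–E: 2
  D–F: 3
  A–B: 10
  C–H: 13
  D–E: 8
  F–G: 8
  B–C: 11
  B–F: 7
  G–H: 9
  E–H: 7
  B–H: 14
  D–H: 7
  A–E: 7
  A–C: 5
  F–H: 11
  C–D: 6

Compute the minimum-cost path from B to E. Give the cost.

A few of the B→E routes:
B→F→D→C→E: 7 + 3 + 6 + 2 = 18
B→C→E: 11 + 2 = 13
B→A→C→E: 10 + 5 + 2 = 17
B→A→E: 10 + 7 = 17
The minimum is 13.

13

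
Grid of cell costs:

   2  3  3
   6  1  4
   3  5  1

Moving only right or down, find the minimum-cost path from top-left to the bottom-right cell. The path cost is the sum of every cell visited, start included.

11

Best path: r0c0 -> r0c1 -> r1c1 -> r1c2 -> r2c2
Cost: 2 + 3 + 1 + 4 + 1 = 11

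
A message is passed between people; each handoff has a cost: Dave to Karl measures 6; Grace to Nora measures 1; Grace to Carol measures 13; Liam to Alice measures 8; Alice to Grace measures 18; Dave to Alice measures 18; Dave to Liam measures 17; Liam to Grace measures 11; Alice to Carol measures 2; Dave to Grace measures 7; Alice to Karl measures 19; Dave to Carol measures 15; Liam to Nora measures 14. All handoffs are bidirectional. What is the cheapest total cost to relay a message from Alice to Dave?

17

A few of the Alice→Dave routes:
Alice→Carol→Grace→Dave: 2 + 13 + 7 = 22
Alice→Carol→Dave: 2 + 15 = 17
Alice→Grace→Dave: 18 + 7 = 25
Alice→Dave: 18
The minimum is 17.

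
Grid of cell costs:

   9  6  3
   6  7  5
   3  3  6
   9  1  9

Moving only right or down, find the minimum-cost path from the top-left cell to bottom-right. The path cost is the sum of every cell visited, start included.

Cheapest: r0c0→r1c0→r2c0→r2c1→r3c1→r3c2
  9 + 6 + 3 + 3 + 1 + 9 = 31

31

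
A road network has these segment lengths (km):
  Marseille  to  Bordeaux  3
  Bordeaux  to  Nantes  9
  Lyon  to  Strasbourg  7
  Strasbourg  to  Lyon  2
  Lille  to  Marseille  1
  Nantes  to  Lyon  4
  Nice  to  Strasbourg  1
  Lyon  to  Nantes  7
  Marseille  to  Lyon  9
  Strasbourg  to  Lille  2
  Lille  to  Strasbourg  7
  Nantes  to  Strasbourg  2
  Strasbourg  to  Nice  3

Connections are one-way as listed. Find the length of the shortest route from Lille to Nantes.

Candidate routes:
Lille -> Strasbourg -> Lyon -> Nantes: 7 + 2 + 7 = 16
Lille -> Marseille -> Bordeaux -> Nantes: 1 + 3 + 9 = 13
Lille -> Marseille -> Lyon -> Nantes: 1 + 9 + 7 = 17
The minimum is 13 km.

13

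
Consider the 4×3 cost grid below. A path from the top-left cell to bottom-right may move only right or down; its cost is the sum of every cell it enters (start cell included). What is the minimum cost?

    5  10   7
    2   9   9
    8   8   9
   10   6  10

One optimal route is [0,0] → [1,0] → [2,0] → [2,1] → [3,1] → [3,2].
Its cost is 5 + 2 + 8 + 8 + 6 + 10 = 39.
For comparison, the top-then-right route costs 50.

39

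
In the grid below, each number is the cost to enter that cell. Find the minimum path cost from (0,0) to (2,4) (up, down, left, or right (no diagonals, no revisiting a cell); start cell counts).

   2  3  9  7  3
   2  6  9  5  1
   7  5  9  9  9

Best path: (0,0) -> (0,1) -> (0,2) -> (0,3) -> (0,4) -> (1,4) -> (2,4)
Cost: 2 + 3 + 9 + 7 + 3 + 1 + 9 = 34

34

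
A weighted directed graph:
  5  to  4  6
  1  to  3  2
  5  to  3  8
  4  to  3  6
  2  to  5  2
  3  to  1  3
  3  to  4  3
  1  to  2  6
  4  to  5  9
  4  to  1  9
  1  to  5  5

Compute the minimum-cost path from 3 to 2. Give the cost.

Candidate routes:
3 -> 1 -> 2: 3 + 6 = 9
3 -> 4 -> 1 -> 2: 3 + 9 + 6 = 18
Best route has total 9.

9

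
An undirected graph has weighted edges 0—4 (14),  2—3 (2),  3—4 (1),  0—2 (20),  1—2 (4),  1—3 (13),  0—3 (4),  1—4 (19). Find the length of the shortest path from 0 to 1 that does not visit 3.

Routes from 0 to 1 avoiding 3:
0 - 2 - 1: 20 + 4 = 24
0 - 4 - 1: 14 + 19 = 33
Shortest: 24.

24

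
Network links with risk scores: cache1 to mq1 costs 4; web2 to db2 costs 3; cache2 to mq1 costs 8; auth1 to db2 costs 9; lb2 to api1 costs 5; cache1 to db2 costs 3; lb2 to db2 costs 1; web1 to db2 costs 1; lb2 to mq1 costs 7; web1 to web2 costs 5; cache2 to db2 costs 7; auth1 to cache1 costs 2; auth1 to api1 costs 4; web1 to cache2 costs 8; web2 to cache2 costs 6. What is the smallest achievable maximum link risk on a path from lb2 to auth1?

3

Comparing a few candidate routes:
lb2 - db2 - cache1 - auth1: max(1, 3, 2) = 3
lb2 - mq1 - cache2 - web2 - db2 - cache1 - auth1: max(7, 8, 6, 3, 3, 2) = 8
lb2 - mq1 - cache2 - web2 - web1 - db2 - cache1 - auth1: max(7, 8, 6, 5, 1, 3, 2) = 8
lb2 - api1 - auth1: max(5, 4) = 5
lb2 - mq1 - cache1 - auth1: max(7, 4, 2) = 7
The minimum achievable maximum is 3.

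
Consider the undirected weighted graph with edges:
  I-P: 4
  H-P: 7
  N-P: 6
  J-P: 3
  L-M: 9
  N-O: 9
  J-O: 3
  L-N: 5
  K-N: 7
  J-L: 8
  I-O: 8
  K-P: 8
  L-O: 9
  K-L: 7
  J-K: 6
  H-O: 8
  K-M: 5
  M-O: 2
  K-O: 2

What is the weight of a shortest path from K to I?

Comparing a few candidate routes:
K → O → J → P → I: 2 + 3 + 3 + 4 = 12
K → P → I: 8 + 4 = 12
K → O → I: 2 + 8 = 10
Shortest: 10.

10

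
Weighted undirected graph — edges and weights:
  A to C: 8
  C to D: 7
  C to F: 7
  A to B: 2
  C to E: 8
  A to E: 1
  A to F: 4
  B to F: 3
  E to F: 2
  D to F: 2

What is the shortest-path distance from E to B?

Some routes from E to B:
E - C - F - B: 8 + 7 + 3 = 18
E - F - A - B: 2 + 4 + 2 = 8
E - A - B: 1 + 2 = 3
E - F - B: 2 + 3 = 5
E - A - F - B: 1 + 4 + 3 = 8
E - C - A - B: 8 + 8 + 2 = 18
Best route has total 3.

3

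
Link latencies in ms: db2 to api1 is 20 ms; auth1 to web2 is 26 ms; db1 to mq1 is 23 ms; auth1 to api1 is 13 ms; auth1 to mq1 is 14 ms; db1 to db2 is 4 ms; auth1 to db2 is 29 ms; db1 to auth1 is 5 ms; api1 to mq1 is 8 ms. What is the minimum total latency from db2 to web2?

Checking several routes:
db2 → db1 → auth1 → web2: 4 + 5 + 26 = 35
db2 → api1 → auth1 → web2: 20 + 13 + 26 = 59
db2 → auth1 → web2: 29 + 26 = 55
The minimum is 35 ms.

35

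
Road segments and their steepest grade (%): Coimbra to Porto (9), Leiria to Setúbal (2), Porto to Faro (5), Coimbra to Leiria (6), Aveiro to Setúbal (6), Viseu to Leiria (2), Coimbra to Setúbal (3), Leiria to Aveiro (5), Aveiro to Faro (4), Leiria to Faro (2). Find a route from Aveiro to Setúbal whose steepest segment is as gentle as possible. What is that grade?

Comparing a few candidate routes:
Aveiro-Faro-Leiria-Setúbal: max(4, 2, 2) = 4
Aveiro-Setúbal: max(6) = 6
Aveiro-Leiria-Setúbal: max(5, 2) = 5
Aveiro-Leiria-Coimbra-Setúbal: max(5, 6, 3) = 6
Aveiro-Faro-Leiria-Coimbra-Setúbal: max(4, 2, 6, 3) = 6
The minimum achievable maximum is 4%.

4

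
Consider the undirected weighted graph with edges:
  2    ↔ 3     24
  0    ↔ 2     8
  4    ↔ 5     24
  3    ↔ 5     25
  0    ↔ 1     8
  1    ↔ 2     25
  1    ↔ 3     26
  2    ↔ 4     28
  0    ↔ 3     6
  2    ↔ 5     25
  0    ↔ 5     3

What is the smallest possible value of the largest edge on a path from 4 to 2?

24

Some routes from 4 to 2:
4-5-2: max(24, 25) = 25
4-5-3-0-1-2: max(24, 25, 6, 8, 25) = 25
4-5-0-3-2: max(24, 3, 6, 24) = 24
4-5-0-2: max(24, 3, 8) = 24
Smallest bottleneck: 24.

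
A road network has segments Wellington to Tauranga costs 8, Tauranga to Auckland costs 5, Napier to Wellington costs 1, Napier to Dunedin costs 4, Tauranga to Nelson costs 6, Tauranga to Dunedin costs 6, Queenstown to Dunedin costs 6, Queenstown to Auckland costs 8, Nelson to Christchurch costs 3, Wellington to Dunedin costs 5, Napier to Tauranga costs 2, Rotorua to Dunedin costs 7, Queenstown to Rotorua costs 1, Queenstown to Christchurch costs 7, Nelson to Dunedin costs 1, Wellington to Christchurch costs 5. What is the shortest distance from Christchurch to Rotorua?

8

Comparing a few candidate routes:
Christchurch -> Wellington -> Dunedin -> Rotorua: 5 + 5 + 7 = 17
Christchurch -> Nelson -> Dunedin -> Queenstown -> Rotorua: 3 + 1 + 6 + 1 = 11
Christchurch -> Wellington -> Dunedin -> Queenstown -> Rotorua: 5 + 5 + 6 + 1 = 17
Christchurch -> Queenstown -> Rotorua: 7 + 1 = 8
Christchurch -> Nelson -> Dunedin -> Rotorua: 3 + 1 + 7 = 11
The minimum is 8.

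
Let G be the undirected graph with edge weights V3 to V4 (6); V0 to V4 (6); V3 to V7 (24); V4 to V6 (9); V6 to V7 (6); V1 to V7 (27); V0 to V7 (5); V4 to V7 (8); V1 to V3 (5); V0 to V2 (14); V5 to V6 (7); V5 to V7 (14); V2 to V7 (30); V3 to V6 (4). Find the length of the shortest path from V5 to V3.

11

Comparing a few candidate routes:
V5 - V6 - V4 - V3: 7 + 9 + 6 = 22
V5 - V6 - V3: 7 + 4 = 11
V5 - V7 - V6 - V3: 14 + 6 + 4 = 24
The minimum is 11.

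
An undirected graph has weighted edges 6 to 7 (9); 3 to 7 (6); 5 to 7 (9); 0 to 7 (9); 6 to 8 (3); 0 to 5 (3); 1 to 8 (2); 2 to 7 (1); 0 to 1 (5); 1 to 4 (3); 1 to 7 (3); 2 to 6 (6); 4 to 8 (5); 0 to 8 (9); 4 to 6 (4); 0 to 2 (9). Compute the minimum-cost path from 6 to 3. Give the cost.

Checking several routes:
6 -> 8 -> 4 -> 1 -> 7 -> 3: 3 + 5 + 3 + 3 + 6 = 20
6 -> 4 -> 1 -> 7 -> 3: 4 + 3 + 3 + 6 = 16
6 -> 2 -> 7 -> 3: 6 + 1 + 6 = 13
6 -> 8 -> 1 -> 7 -> 3: 3 + 2 + 3 + 6 = 14
6 -> 7 -> 3: 9 + 6 = 15
Shortest: 13.

13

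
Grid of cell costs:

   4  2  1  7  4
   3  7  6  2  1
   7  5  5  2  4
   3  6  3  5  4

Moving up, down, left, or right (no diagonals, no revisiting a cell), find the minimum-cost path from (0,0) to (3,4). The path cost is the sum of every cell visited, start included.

One optimal route is [0,0]→[0,1]→[0,2]→[1,2]→[1,3]→[1,4]→[2,4]→[3,4].
Its cost is 4 + 2 + 1 + 6 + 2 + 1 + 4 + 4 = 24.

24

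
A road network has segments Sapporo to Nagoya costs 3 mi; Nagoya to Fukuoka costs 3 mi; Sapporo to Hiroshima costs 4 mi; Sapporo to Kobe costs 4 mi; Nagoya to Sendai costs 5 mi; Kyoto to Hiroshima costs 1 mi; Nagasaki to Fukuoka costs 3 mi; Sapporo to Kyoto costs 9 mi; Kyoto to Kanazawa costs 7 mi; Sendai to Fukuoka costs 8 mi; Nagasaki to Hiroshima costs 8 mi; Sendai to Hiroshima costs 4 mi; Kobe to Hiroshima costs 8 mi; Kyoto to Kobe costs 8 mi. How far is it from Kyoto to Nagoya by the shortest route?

8

A few of the Kyoto→Nagoya routes:
Kyoto - Hiroshima - Sendai - Nagoya: 1 + 4 + 5 = 10
Kyoto - Sapporo - Nagoya: 9 + 3 = 12
Kyoto - Hiroshima - Sapporo - Nagoya: 1 + 4 + 3 = 8
Best route has total 8 mi.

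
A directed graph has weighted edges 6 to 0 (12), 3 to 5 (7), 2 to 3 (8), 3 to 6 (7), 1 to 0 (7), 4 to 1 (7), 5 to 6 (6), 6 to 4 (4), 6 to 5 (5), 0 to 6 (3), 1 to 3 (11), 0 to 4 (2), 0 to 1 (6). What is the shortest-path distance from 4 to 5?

Routes from 4 to 5:
4-1-3-6-5: 7 + 11 + 7 + 5 = 30
4-1-3-5: 7 + 11 + 7 = 25
4-1-0-6-5: 7 + 7 + 3 + 5 = 22
Shortest: 22.

22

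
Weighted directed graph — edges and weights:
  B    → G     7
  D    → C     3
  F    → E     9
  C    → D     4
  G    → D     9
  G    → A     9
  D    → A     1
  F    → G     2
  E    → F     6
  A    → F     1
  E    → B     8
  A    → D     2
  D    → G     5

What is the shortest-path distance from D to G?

4

Paths from D to G:
D→A→F→E→B→G: 1 + 1 + 9 + 8 + 7 = 26
D→G: 5
D→A→F→G: 1 + 1 + 2 = 4
Shortest: 4.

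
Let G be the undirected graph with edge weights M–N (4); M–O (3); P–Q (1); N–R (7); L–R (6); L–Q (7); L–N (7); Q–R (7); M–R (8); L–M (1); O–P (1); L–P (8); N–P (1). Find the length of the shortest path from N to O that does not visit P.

Checking several routes:
N-R-L-M-O: 7 + 6 + 1 + 3 = 17
N-L-M-O: 7 + 1 + 3 = 11
N-L-R-M-O: 7 + 6 + 8 + 3 = 24
N-R-M-O: 7 + 8 + 3 = 18
N-M-O: 4 + 3 = 7
Best route has total 7.

7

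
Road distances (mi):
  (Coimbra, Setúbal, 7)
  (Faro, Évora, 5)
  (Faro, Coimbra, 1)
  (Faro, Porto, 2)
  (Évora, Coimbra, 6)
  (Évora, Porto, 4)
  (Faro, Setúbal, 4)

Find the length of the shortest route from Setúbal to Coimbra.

5

Routes from Setúbal to Coimbra:
Setúbal -> Coimbra: 7
Setúbal -> Faro -> Évora -> Coimbra: 4 + 5 + 6 = 15
Setúbal -> Faro -> Coimbra: 4 + 1 = 5
Setúbal -> Faro -> Porto -> Évora -> Coimbra: 4 + 2 + 4 + 6 = 16
The minimum is 5 mi.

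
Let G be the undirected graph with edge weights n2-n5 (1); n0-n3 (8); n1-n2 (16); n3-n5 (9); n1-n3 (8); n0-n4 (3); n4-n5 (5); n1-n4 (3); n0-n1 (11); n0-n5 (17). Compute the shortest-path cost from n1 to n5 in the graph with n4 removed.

17

A few of the n1→n5 routes:
n1→n2→n5: 16 + 1 = 17
n1→n3→n5: 8 + 9 = 17
n1→n0→n5: 11 + 17 = 28
Best route has total 17.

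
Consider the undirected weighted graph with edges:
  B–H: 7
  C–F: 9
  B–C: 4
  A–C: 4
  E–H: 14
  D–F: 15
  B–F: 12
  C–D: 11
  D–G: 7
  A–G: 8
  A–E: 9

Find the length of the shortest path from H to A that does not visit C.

Paths from H to A avoiding C:
H→B→F→D→G→A: 7 + 12 + 15 + 7 + 8 = 49
H→E→A: 14 + 9 = 23
Best route has total 23.

23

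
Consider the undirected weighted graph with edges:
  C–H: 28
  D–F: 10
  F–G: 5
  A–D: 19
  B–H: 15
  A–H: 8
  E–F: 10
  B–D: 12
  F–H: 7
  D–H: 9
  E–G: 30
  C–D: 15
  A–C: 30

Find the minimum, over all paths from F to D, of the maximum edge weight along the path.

A few of the F→D routes:
F → D: max(10) = 10
F → H → D: max(7, 9) = 9
F → H → B → D: max(7, 15, 12) = 15
Smallest bottleneck: 9.

9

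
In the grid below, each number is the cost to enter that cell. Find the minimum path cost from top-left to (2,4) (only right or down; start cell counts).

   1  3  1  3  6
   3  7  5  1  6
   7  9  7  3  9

21

One optimal route is (0,0) -> (0,1) -> (0,2) -> (0,3) -> (1,3) -> (2,3) -> (2,4).
Its cost is 1 + 3 + 1 + 3 + 1 + 3 + 9 = 21.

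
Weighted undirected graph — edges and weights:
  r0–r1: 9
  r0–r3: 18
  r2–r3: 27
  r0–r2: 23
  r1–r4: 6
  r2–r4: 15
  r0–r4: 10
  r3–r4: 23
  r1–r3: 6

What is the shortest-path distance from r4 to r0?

Checking several routes:
r4 - r1 - r3 - r0: 6 + 6 + 18 = 30
r4 - r0: 10
r4 - r1 - r0: 6 + 9 = 15
r4 - r3 - r1 - r0: 23 + 6 + 9 = 38
The minimum is 10.

10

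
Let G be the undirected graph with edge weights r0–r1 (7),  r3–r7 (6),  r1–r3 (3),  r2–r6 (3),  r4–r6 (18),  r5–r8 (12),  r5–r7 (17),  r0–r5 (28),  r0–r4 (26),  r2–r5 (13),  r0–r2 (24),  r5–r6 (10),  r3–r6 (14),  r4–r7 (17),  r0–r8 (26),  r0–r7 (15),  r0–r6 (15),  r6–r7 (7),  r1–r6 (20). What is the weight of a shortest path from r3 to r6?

13

Comparing a few candidate routes:
r3-r1-r0-r7-r6: 3 + 7 + 15 + 7 = 32
r3-r1-r6: 3 + 20 = 23
r3-r7-r6: 6 + 7 = 13
r3-r1-r0-r6: 3 + 7 + 15 = 25
r3-r6: 14
r3-r7-r5-r6: 6 + 17 + 10 = 33
The minimum is 13.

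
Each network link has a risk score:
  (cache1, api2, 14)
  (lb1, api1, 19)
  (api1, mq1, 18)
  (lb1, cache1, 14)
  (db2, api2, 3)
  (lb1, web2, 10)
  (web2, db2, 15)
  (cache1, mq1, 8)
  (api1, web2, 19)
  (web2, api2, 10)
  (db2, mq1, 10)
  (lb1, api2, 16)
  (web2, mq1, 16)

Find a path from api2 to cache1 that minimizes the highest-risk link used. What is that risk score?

A few of the api2→cache1 routes:
api2 → db2 → mq1 → cache1: max(3, 10, 8) = 10
api2 → web2 → db2 → mq1 → cache1: max(10, 15, 10, 8) = 15
api2 → cache1: max(14) = 14
api2 → web2 → lb1 → cache1: max(10, 10, 14) = 14
Best route has worst link 10.

10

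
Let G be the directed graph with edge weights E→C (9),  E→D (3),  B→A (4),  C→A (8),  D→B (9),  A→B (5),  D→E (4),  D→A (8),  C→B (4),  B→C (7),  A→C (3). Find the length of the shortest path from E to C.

A few of the E→C routes:
E -> D -> B -> A -> C: 3 + 9 + 4 + 3 = 19
E -> C: 9
E -> D -> A -> C: 3 + 8 + 3 = 14
Shortest: 9.

9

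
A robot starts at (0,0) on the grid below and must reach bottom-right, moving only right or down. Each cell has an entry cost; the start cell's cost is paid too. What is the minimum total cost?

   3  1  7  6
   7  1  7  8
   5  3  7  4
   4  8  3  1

19

Best path: [0,0] -> [0,1] -> [1,1] -> [2,1] -> [2,2] -> [3,2] -> [3,3]
Cost: 3 + 1 + 1 + 3 + 7 + 3 + 1 = 19
(Top row then right column would cost 30.)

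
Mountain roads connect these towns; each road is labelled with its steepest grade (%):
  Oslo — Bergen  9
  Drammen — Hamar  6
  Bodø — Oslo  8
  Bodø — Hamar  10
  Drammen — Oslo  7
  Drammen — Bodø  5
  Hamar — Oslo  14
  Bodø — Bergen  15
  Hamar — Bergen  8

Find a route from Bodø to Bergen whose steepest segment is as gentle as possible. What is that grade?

Some routes from Bodø to Bergen:
Bodø - Drammen - Hamar - Bergen: max(5, 6, 8) = 8
Bodø - Oslo - Bergen: max(8, 9) = 9
Bodø - Oslo - Drammen - Hamar - Bergen: max(8, 7, 6, 8) = 8
Smallest bottleneck: 8%.

8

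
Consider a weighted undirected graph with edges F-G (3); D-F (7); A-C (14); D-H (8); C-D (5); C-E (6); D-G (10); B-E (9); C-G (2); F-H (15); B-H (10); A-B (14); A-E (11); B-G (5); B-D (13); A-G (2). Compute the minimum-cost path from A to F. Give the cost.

Some routes from A to F:
A-C-G-F: 14 + 2 + 3 = 19
A-G-D-F: 2 + 10 + 7 = 19
A-G-F: 2 + 3 = 5
A-G-C-D-F: 2 + 2 + 5 + 7 = 16
The minimum is 5.

5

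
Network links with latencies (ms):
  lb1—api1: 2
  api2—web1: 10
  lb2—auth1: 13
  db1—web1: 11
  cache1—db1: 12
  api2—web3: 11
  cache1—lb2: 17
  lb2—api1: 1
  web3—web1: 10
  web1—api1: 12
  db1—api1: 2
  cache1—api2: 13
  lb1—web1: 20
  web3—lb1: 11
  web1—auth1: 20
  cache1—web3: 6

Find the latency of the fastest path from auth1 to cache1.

28

Comparing a few candidate routes:
auth1 → lb2 → api1 → db1 → cache1: 13 + 1 + 2 + 12 = 28
auth1 → lb2 → api1 → lb1 → web3 → cache1: 13 + 1 + 2 + 11 + 6 = 33
auth1 → lb2 → cache1: 13 + 17 = 30
Shortest: 28 ms.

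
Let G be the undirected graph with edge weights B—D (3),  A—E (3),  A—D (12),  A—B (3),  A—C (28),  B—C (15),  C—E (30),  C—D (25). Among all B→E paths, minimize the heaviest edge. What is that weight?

Checking several routes:
B → C → A → E: max(15, 28, 3) = 28
B → C → D → A → E: max(15, 25, 12, 3) = 25
B → A → E: max(3, 3) = 3
B → D → A → E: max(3, 12, 3) = 12
Best route has worst link 3.

3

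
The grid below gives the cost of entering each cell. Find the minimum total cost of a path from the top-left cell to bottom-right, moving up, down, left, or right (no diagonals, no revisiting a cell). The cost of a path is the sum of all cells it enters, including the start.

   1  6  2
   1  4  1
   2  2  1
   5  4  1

8

Path [0,0]→[1,0]→[2,0]→[2,1]→[2,2]→[3,2]: 1 + 1 + 2 + 2 + 1 + 1 = 8.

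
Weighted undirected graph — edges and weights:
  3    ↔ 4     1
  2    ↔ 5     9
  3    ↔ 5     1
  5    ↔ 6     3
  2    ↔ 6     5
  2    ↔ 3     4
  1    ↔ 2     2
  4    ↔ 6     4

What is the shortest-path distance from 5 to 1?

Some routes from 5 to 1:
5→3→2→1: 1 + 4 + 2 = 7
5→3→4→6→2→1: 1 + 1 + 4 + 5 + 2 = 13
5→2→1: 9 + 2 = 11
5→6→2→1: 3 + 5 + 2 = 10
Best route has total 7.

7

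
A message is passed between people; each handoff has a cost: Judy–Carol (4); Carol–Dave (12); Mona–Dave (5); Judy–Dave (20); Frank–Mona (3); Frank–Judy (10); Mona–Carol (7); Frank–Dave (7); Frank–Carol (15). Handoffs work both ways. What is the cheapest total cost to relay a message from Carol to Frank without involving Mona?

14

A few of the Carol→Frank routes:
Carol→Judy→Frank: 4 + 10 = 14
Carol→Frank: 15
Carol→Dave→Frank: 12 + 7 = 19
Best route has total 14.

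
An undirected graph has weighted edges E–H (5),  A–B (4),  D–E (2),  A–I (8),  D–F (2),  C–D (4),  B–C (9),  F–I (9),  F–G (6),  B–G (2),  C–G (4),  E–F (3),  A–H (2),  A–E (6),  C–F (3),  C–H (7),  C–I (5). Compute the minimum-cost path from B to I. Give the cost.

11

Comparing a few candidate routes:
B -> G -> F -> C -> I: 2 + 6 + 3 + 5 = 16
B -> G -> C -> I: 2 + 4 + 5 = 11
B -> A -> I: 4 + 8 = 12
B -> C -> I: 9 + 5 = 14
Shortest: 11.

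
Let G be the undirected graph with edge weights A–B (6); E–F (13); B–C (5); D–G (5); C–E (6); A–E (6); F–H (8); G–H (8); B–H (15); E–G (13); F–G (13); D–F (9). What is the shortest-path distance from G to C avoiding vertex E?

Candidate routes:
G -> H -> B -> C: 8 + 15 + 5 = 28
G -> D -> F -> H -> B -> C: 5 + 9 + 8 + 15 + 5 = 42
G -> F -> H -> B -> C: 13 + 8 + 15 + 5 = 41
Shortest: 28.

28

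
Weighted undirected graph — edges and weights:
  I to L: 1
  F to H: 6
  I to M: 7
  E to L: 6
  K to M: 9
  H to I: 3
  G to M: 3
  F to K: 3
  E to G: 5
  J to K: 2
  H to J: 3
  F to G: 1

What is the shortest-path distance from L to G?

A few of the L→G routes:
L-I-M-K-F-G: 1 + 7 + 9 + 3 + 1 = 21
L-I-H-J-K-F-G: 1 + 3 + 3 + 2 + 3 + 1 = 13
L-I-M-G: 1 + 7 + 3 = 11
L-E-G: 6 + 5 = 11
L-I-H-F-G: 1 + 3 + 6 + 1 = 11
The minimum is 11.

11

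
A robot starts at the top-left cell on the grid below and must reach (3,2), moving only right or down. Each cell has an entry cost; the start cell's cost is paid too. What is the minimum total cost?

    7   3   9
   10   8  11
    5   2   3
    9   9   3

Path (0,0)→(0,1)→(1,1)→(2,1)→(2,2)→(3,2): 7 + 3 + 8 + 2 + 3 + 3 = 26.

26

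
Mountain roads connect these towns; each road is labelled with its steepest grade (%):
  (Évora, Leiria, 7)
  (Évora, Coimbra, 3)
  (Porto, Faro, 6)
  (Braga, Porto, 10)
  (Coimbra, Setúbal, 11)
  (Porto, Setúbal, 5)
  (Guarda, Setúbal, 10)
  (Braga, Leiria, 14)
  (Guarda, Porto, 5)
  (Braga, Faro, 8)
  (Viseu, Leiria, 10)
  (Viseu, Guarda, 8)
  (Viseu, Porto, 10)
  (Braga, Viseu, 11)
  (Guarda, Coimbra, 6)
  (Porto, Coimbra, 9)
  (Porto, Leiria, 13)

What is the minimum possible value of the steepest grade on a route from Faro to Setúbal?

Checking several routes:
Faro-Braga-Porto-Setúbal: max(8, 10, 5) = 10
Faro-Braga-Porto-Viseu-Leiria-Évora-Coimbra-Guarda-Setúbal: max(8, 10, 10, 10, 7, 3, 6, 10) = 10
Faro-Porto-Setúbal: max(6, 5) = 6
Faro-Braga-Porto-Viseu-Guarda-Setúbal: max(8, 10, 10, 8, 10) = 10
Best route has worst link 6%.

6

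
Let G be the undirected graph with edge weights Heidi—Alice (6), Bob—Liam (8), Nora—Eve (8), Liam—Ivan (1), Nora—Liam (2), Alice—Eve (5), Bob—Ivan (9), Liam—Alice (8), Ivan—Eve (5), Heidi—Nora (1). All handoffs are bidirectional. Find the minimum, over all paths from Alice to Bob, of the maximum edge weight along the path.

A few of the Alice→Bob routes:
Alice → Heidi → Nora → Eve → Ivan → Liam → Bob: max(6, 1, 8, 5, 1, 8) = 8
Alice → Liam → Bob: max(8, 8) = 8
Alice → Eve → Nora → Liam → Bob: max(5, 8, 2, 8) = 8
Alice → Heidi → Nora → Liam → Bob: max(6, 1, 2, 8) = 8
Alice → Eve → Ivan → Liam → Bob: max(5, 5, 1, 8) = 8
Smallest bottleneck: 8.

8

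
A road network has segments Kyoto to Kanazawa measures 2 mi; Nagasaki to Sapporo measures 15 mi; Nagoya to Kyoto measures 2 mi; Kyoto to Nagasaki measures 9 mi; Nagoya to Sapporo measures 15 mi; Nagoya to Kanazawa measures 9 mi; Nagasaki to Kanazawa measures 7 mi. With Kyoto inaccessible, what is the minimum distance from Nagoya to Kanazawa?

9

Paths from Nagoya to Kanazawa avoiding Kyoto:
Nagoya→Kanazawa: 9
Nagoya→Sapporo→Nagasaki→Kanazawa: 15 + 15 + 7 = 37
Shortest: 9 mi.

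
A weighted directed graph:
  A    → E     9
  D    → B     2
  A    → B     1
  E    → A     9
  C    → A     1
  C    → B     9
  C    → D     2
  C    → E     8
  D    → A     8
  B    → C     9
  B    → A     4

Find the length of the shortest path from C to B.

Paths from C to B:
C - D - B: 2 + 2 = 4
C - E - A - B: 8 + 9 + 1 = 18
C - D - A - B: 2 + 8 + 1 = 11
C - B: 9
C - A - B: 1 + 1 = 2
The minimum is 2.

2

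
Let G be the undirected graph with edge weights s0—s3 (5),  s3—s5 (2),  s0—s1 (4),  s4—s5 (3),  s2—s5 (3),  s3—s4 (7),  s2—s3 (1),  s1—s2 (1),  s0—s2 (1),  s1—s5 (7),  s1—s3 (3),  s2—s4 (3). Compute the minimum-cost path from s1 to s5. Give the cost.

Checking several routes:
s1-s2-s3-s5: 1 + 1 + 2 = 4
s1-s2-s5: 1 + 3 = 4
s1-s3-s5: 3 + 2 = 5
The minimum is 4.

4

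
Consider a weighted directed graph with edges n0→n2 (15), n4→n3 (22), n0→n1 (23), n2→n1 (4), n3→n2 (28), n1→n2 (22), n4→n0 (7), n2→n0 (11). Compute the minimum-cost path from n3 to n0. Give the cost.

Candidate routes:
n3 - n2 - n0: 28 + 11 = 39
The minimum is 39.

39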